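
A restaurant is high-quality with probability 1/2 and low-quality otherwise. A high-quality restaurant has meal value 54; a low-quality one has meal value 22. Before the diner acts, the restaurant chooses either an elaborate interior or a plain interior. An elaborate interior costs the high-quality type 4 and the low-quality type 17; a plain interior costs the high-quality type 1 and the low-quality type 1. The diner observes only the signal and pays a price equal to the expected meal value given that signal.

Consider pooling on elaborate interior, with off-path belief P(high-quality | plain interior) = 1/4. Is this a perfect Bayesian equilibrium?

No

At the pooled signal (elaborate interior) the diner holds the prior 1/2 and pays 1/2·54 + 1/2·22 = 38. Off-path (plain interior) belief 1/4 gives 1/4·54 + 3/4·22 = 30.
High-quality: elaborate interior gives 38 − 4 = 34; plain interior gives 30 − 1 = 29. Stays. ✓
Low-quality: elaborate interior gives 38 − 17 = 21; plain interior gives 30 − 1 = 29. Deviates. ✗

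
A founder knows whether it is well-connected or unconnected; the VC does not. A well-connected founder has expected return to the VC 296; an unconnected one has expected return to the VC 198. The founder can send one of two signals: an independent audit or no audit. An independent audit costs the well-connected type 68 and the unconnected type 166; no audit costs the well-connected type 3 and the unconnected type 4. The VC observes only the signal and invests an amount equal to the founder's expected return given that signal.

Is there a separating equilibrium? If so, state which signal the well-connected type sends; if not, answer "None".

Try well-connected → audit, unconnected → no audit:
  If types separate, audit earns payment 296 and no audit earns 198.
  Well-connected: audit gives 296 − 68 = 228; no audit gives 198 − 3 = 195. No deviation. ✓
  Unconnected: no audit gives 198 − 4 = 194; audit gives 296 − 166 = 130. No deviation. ✓
Both hold — the well-connected type sends audit.

audit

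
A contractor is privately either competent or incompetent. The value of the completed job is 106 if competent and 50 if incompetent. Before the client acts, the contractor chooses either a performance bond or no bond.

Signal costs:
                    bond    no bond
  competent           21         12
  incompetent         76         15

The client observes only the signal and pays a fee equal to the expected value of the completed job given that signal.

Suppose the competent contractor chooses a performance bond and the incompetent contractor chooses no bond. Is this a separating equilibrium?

Yes

Under separation the client infers type exactly: bond → competent (pays 106), no bond → incompetent (pays 50).
Competent: bond gives 106 − 21 = 85; no bond gives 50 − 12 = 38. No deviation. ✓
Incompetent: no bond gives 50 − 15 = 35; bond gives 106 − 76 = 30. No deviation. ✓
Neither type gains from mimicking the other.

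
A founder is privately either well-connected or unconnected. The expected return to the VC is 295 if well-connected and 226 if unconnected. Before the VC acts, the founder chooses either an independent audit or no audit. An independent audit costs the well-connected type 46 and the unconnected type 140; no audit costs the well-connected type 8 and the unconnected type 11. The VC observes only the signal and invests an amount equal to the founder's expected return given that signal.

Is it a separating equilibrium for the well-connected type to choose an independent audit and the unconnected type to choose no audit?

If types separate, audit earns payment 295 and no audit earns 226.
Well-connected: audit gives 295 − 46 = 249; no audit gives 226 − 8 = 218. No deviation. ✓
Unconnected: no audit gives 226 − 11 = 215; audit gives 295 − 140 = 155. No deviation. ✓
Both incentive constraints hold.

Yes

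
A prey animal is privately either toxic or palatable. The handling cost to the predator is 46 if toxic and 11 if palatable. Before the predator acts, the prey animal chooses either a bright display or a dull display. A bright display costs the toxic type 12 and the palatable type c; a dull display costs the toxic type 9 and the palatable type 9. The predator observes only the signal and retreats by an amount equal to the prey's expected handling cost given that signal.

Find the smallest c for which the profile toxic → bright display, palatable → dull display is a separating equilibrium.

Under separation: bright display → toxic (pays 46); dull display → palatable (pays 11).
Toxic: 46 − 12 = 34 ≥ 11 − 9 = 2. Holds regardless of c. ✓
Palatable: 11 − 9 ≥ 46 − c, so c ≥ 46 − 2 = 44.

44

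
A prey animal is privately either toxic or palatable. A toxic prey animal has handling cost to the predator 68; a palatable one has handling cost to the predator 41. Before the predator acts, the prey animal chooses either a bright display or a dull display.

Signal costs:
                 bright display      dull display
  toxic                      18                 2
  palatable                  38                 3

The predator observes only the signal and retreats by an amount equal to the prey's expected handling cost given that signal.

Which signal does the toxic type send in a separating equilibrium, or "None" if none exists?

bright display

Try toxic → bright display, palatable → dull display:
  If types separate, bright display earns payment 68 and dull display earns 41.
  Toxic: bright display gives 68 − 18 = 50; dull display gives 41 − 2 = 39. No deviation. ✓
  Palatable: dull display gives 41 − 3 = 38; bright display gives 68 − 38 = 30. No deviation. ✓
Both hold — the toxic type sends bright display.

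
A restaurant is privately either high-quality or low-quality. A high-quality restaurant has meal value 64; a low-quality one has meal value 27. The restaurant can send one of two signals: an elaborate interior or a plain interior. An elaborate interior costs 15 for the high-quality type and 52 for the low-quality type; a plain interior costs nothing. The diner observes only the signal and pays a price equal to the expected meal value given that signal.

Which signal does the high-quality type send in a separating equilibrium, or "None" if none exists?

elaborate interior

Try high-quality → elaborate interior, low-quality → plain interior:
  If types separate, elaborate interior earns payment 64 and plain interior earns 27.
  High-quality: elaborate interior gives 64 − 15 = 49; plain interior gives 27 − 0 = 27. No deviation. ✓
  Low-quality: plain interior gives 27 − 0 = 27; elaborate interior gives 64 − 52 = 12. No deviation. ✓
Both hold — the high-quality type sends elaborate interior.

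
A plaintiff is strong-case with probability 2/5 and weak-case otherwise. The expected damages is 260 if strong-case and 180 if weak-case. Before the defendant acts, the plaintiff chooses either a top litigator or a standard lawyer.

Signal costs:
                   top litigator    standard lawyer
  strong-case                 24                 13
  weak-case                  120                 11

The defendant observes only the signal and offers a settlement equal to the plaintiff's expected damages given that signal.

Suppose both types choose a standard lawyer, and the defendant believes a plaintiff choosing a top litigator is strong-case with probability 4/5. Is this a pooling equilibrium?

On the equilibrium path (standard lawyer) the defendant holds the prior 2/5 and pays 2/5·260 + 3/5·180 = 212. Off-path (top litigator) belief 4/5 gives 4/5·260 + 1/5·180 = 244.
Strong-case: standard lawyer gives 212 − 13 = 199; top litigator gives 244 − 24 = 220. Deviates. ✗
Weak-case: standard lawyer gives 212 − 11 = 201; top litigator gives 244 − 120 = 124. Stays. ✓

No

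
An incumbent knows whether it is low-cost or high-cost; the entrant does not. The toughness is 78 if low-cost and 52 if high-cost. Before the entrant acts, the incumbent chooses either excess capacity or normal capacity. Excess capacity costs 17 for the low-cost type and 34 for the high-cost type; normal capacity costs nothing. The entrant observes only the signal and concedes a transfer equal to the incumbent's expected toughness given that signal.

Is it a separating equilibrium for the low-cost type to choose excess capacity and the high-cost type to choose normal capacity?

If types separate, excess capacity earns payment 78 and normal capacity earns 52.
Low-cost: excess capacity gives 78 − 17 = 61; normal capacity gives 52 − 0 = 52. No deviation. ✓
High-cost: normal capacity gives 52 − 0 = 52; excess capacity gives 78 − 34 = 44. No deviation. ✓
Neither type gains from mimicking the other.

Yes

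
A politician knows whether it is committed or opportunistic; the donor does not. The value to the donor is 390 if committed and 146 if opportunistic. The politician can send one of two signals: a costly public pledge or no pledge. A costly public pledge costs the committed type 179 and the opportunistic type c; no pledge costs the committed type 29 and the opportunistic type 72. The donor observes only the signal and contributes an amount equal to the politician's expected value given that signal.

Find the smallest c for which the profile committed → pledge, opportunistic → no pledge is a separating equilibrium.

316

Under separation: pledge → committed (pays 390); no pledge → opportunistic (pays 146).
Committed: 390 − 179 = 211 ≥ 146 − 29 = 117. Holds regardless of c. ✓
Opportunistic: 146 − 72 ≥ 390 − c, so c ≥ 390 − 74 = 316.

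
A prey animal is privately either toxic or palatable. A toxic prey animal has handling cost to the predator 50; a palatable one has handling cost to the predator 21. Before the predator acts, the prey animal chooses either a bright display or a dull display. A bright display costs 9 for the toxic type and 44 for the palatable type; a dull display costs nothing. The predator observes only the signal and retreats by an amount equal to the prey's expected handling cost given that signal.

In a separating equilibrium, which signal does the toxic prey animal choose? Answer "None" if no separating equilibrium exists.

bright display

Try toxic → bright display, palatable → dull display:
  Under separation the predator infers type exactly: bright display → toxic (pays 50), dull display → palatable (pays 21).
  Toxic: bright display gives 50 − 9 = 41; dull display gives 21 − 0 = 21. No deviation. ✓
  Palatable: dull display gives 21 − 0 = 21; bright display gives 50 − 44 = 6. No deviation. ✓
Both hold — the toxic type sends bright display.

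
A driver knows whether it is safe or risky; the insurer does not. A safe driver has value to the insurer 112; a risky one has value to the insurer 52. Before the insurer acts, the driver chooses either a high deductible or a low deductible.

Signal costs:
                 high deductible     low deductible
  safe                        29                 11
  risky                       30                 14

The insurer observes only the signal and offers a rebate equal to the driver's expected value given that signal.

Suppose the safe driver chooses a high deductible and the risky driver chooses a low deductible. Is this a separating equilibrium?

No

If types separate, high deductible earns payment 112 and low deductible earns 52.
Safe: high deductible gives 112 − 29 = 83; low deductible gives 52 − 11 = 41. No deviation. ✓
Risky: low deductible gives 52 − 14 = 38; high deductible gives 112 − 30 = 82. Would deviate. ✗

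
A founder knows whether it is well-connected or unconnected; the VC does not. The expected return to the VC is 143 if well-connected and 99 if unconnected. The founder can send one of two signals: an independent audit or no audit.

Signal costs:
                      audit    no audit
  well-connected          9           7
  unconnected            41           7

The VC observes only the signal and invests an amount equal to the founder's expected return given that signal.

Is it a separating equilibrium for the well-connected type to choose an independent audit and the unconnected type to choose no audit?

If types separate, audit earns payment 143 and no audit earns 99.
Well-connected: audit gives 143 − 9 = 134; no audit gives 99 − 7 = 92. No deviation. ✓
Unconnected: no audit gives 99 − 7 = 92; audit gives 143 − 41 = 102. Would deviate. ✗

No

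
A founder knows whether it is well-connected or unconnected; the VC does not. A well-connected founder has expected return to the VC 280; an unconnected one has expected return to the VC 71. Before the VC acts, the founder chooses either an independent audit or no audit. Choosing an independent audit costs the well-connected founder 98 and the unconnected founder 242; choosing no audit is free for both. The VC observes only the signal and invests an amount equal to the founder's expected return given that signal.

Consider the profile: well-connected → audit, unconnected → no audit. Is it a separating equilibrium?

Yes

Under separation the VC infers type exactly: audit → well-connected (pays 280), no audit → unconnected (pays 71).
Well-connected: audit gives 280 − 98 = 182; no audit gives 71 − 0 = 71. No deviation. ✓
Unconnected: no audit gives 71 − 0 = 71; audit gives 280 − 242 = 38. No deviation. ✓
Neither type gains from mimicking the other.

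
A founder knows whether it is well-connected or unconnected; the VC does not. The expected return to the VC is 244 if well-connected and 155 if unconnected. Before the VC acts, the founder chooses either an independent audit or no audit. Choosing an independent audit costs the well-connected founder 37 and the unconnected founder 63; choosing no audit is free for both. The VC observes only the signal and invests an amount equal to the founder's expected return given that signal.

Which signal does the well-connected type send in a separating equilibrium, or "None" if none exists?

None

Try well-connected → audit, unconnected → no audit:
  Under separation the VC infers type exactly: audit → well-connected (pays 244), no audit → unconnected (pays 155).
  Well-connected: audit gives 244 − 37 = 207; no audit gives 155 − 0 = 155. No deviation. ✓
  Unconnected: no audit gives 155 − 0 = 155; audit gives 244 − 63 = 181. Would deviate. ✗
Try well-connected → no audit, unconnected → audit:
  Under separation the VC infers type exactly: no audit → well-connected (pays 244), audit → unconnected (pays 155).
  Well-connected: no audit gives 244 − 0 = 244; audit gives 155 − 37 = 118. No deviation. ✓
  Unconnected: audit gives 155 − 63 = 92; no audit gives 244 − 0 = 244. Would deviate. ✗
Neither assignment is incentive-compatible.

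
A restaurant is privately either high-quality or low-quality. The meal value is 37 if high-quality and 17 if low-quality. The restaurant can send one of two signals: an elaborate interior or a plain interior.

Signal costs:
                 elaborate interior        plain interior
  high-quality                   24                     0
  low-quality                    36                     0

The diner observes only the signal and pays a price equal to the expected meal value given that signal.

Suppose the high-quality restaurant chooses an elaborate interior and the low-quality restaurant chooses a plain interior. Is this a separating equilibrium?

No

If types separate, elaborate interior earns payment 37 and plain interior earns 17.
High-quality: elaborate interior gives 37 − 24 = 13; plain interior gives 17 − 0 = 17. Would deviate. ✗
Low-quality: plain interior gives 17 − 0 = 17; elaborate interior gives 37 − 36 = 1. No deviation. ✓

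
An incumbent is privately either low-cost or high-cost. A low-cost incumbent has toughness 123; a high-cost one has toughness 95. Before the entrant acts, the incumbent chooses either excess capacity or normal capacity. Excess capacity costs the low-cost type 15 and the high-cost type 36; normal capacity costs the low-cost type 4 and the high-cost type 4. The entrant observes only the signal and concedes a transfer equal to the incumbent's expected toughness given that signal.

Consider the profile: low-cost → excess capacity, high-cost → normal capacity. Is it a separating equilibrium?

Yes

Under separation the entrant infers type exactly: excess capacity → low-cost (pays 123), normal capacity → high-cost (pays 95).
Low-cost: excess capacity gives 123 − 15 = 108; normal capacity gives 95 − 4 = 91. No deviation. ✓
High-cost: normal capacity gives 95 − 4 = 91; excess capacity gives 123 − 36 = 87. No deviation. ✓
Neither type gains from mimicking the other.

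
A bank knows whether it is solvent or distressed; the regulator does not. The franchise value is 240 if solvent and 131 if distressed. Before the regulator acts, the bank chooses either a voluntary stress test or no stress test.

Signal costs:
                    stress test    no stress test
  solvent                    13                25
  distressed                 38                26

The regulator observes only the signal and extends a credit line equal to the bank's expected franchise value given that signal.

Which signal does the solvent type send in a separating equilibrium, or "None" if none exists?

Try solvent → stress test, distressed → no stress test:
  Under separation the regulator infers type exactly: stress test → solvent (pays 240), no stress test → distressed (pays 131).
  Solvent: stress test gives 240 − 13 = 227; no stress test gives 131 − 25 = 106. No deviation. ✓
  Distressed: no stress test gives 131 − 26 = 105; stress test gives 240 − 38 = 202. Would deviate. ✗
Try solvent → no stress test, distressed → stress test:
  Under separation the regulator infers type exactly: no stress test → solvent (pays 240), stress test → distressed (pays 131).
  Solvent: no stress test gives 240 − 25 = 215; stress test gives 131 − 13 = 118. No deviation. ✓
  Distressed: stress test gives 131 − 38 = 93; no stress test gives 240 − 26 = 214. Would deviate. ✗
Neither assignment is incentive-compatible.

None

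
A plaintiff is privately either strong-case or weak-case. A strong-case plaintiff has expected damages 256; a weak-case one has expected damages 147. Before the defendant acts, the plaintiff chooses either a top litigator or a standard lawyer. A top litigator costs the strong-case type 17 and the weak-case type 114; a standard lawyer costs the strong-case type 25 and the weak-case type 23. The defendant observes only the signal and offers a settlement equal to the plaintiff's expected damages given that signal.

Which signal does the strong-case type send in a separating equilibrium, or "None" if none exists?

None

Try strong-case → top litigator, weak-case → standard lawyer:
  If types separate, top litigator earns payment 256 and standard lawyer earns 147.
  Strong-case: top litigator gives 256 − 17 = 239; standard lawyer gives 147 − 25 = 122. No deviation. ✓
  Weak-case: standard lawyer gives 147 − 23 = 124; top litigator gives 256 − 114 = 142. Would deviate. ✗
Try strong-case → standard lawyer, weak-case → top litigator:
  If types separate, standard lawyer earns payment 256 and top litigator earns 147.
  Strong-case: standard lawyer gives 256 − 25 = 231; top litigator gives 147 − 17 = 130. No deviation. ✓
  Weak-case: top litigator gives 147 − 114 = 33; standard lawyer gives 256 − 23 = 233. Would deviate. ✗
Neither assignment is incentive-compatible.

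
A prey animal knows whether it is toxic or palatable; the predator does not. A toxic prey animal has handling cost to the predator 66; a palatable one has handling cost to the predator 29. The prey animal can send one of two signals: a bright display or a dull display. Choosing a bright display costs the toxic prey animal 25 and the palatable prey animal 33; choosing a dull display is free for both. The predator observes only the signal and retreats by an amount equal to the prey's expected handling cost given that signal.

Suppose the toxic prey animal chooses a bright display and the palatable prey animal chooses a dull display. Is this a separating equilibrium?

No

If types separate, bright display earns payment 66 and dull display earns 29.
Toxic: bright display gives 66 − 25 = 41; dull display gives 29 − 0 = 29. No deviation. ✓
Palatable: dull display gives 29 − 0 = 29; bright display gives 66 − 33 = 33. Would deviate. ✗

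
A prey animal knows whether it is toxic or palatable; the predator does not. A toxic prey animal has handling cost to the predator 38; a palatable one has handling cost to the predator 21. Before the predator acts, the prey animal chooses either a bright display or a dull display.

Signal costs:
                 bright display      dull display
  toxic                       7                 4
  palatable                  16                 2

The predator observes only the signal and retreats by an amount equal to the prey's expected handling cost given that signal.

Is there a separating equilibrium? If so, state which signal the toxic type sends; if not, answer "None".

Try toxic → bright display, palatable → dull display:
  If types separate, bright display earns payment 38 and dull display earns 21.
  Toxic: bright display gives 38 − 7 = 31; dull display gives 21 − 4 = 17. No deviation. ✓
  Palatable: dull display gives 21 − 2 = 19; bright display gives 38 − 16 = 22. Would deviate. ✗
Try toxic → dull display, palatable → bright display:
  If types separate, dull display earns payment 38 and bright display earns 21.
  Toxic: dull display gives 38 − 4 = 34; bright display gives 21 − 7 = 14. No deviation. ✓
  Palatable: bright display gives 21 − 16 = 5; dull display gives 38 − 2 = 36. Would deviate. ✗
Neither assignment is incentive-compatible.

None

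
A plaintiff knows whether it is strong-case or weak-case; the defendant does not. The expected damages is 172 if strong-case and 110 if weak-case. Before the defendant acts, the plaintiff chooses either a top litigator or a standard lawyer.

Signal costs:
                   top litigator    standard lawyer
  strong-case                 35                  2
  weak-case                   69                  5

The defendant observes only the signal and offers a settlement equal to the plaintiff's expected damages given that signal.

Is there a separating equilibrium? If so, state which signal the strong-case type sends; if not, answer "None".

Try strong-case → top litigator, weak-case → standard lawyer:
  If types separate, top litigator earns payment 172 and standard lawyer earns 110.
  Strong-case: top litigator gives 172 − 35 = 137; standard lawyer gives 110 − 2 = 108. No deviation. ✓
  Weak-case: standard lawyer gives 110 − 5 = 105; top litigator gives 172 − 69 = 103. No deviation. ✓
Both hold — the strong-case type sends top litigator.

top litigator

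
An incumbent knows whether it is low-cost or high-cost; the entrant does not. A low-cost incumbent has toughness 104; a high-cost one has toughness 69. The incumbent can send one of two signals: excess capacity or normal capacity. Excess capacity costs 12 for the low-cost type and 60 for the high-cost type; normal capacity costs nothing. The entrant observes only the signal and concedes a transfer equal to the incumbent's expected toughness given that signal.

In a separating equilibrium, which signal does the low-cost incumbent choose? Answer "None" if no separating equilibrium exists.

excess capacity

Try low-cost → excess capacity, high-cost → normal capacity:
  If types separate, excess capacity earns payment 104 and normal capacity earns 69.
  Low-cost: excess capacity gives 104 − 12 = 92; normal capacity gives 69 − 0 = 69. No deviation. ✓
  High-cost: normal capacity gives 69 − 0 = 69; excess capacity gives 104 − 60 = 44. No deviation. ✓
Both hold — the low-cost type sends excess capacity.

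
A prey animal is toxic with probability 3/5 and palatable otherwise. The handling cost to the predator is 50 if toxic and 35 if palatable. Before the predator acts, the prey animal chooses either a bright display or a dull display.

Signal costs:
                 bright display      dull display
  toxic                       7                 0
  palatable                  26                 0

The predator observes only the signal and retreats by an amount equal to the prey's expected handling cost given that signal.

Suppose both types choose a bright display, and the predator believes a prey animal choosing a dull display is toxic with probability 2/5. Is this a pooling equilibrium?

At the pooled signal (bright display) the predator holds the prior 3/5 and pays 3/5·50 + 2/5·35 = 44. Off-path (dull display) belief 2/5 gives 2/5·50 + 3/5·35 = 41.
Toxic: bright display gives 44 − 7 = 37; dull display gives 41 − 0 = 41. Deviates. ✗
Palatable: bright display gives 44 − 26 = 18; dull display gives 41 − 0 = 41. Deviates. ✗

No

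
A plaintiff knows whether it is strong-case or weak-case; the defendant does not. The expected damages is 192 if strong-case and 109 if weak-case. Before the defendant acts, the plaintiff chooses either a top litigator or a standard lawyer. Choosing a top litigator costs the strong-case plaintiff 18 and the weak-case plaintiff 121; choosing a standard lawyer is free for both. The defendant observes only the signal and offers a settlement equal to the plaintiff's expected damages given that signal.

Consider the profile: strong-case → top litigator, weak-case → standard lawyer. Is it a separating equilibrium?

Under separation the defendant infers type exactly: top litigator → strong-case (pays 192), standard lawyer → weak-case (pays 109).
Strong-case: top litigator gives 192 − 18 = 174; standard lawyer gives 109 − 0 = 109. No deviation. ✓
Weak-case: standard lawyer gives 109 − 0 = 109; top litigator gives 192 − 121 = 71. No deviation. ✓
Both incentive constraints hold.

Yes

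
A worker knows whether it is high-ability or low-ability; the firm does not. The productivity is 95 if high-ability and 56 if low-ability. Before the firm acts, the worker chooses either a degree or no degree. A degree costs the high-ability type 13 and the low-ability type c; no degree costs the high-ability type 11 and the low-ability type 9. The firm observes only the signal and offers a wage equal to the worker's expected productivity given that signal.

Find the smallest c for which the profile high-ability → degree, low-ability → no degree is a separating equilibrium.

Under separation: degree → high-ability (pays 95); no degree → low-ability (pays 56).
High-ability: 95 − 13 = 82 ≥ 56 − 11 = 45. Holds regardless of c. ✓
Low-ability: 56 − 9 ≥ 95 − c, so c ≥ 95 − 47 = 48.

48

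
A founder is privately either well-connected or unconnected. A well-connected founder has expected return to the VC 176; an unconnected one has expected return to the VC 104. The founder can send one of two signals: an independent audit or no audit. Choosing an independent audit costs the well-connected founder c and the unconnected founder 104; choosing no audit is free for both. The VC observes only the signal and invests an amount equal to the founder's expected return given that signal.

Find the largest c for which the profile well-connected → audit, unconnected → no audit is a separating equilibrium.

72

Under separation: audit → well-connected (pays 176); no audit → unconnected (pays 104).
Unconnected: 104 − 0 = 104 ≥ 176 − 104 = 72. Holds regardless of c. ✓
Well-connected: 176 − c ≥ 104 − 0, so c ≤ 176 − 104 = 72.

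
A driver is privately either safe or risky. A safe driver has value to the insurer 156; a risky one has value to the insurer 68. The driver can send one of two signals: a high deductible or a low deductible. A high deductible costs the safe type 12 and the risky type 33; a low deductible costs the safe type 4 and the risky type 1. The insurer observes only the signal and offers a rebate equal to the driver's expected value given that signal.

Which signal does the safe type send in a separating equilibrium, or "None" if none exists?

Try safe → high deductible, risky → low deductible:
  Under separation the insurer infers type exactly: high deductible → safe (pays 156), low deductible → risky (pays 68).
  Safe: high deductible gives 156 − 12 = 144; low deductible gives 68 − 4 = 64. No deviation. ✓
  Risky: low deductible gives 68 − 1 = 67; high deductible gives 156 − 33 = 123. Would deviate. ✗
Try safe → low deductible, risky → high deductible:
  Under separation the insurer infers type exactly: low deductible → safe (pays 156), high deductible → risky (pays 68).
  Safe: low deductible gives 156 − 4 = 152; high deductible gives 68 − 12 = 56. No deviation. ✓
  Risky: high deductible gives 68 − 33 = 35; low deductible gives 156 − 1 = 155. Would deviate. ✗
Neither assignment is incentive-compatible.

None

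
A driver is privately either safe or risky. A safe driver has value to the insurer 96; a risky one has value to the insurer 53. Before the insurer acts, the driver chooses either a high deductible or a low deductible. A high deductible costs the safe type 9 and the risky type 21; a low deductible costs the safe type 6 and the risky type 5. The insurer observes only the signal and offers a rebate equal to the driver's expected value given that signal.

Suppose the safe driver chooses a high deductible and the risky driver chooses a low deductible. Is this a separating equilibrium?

If types separate, high deductible earns payment 96 and low deductible earns 53.
Safe: high deductible gives 96 − 9 = 87; low deductible gives 53 − 6 = 47. No deviation. ✓
Risky: low deductible gives 53 − 5 = 48; high deductible gives 96 − 21 = 75. Would deviate. ✗

No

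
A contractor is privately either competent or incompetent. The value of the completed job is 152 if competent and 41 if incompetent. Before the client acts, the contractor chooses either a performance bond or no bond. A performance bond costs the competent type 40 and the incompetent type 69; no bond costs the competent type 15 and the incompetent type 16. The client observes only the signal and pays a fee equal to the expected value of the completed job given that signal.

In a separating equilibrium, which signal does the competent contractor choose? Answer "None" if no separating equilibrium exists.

None

Try competent → bond, incompetent → no bond:
  Under separation the client infers type exactly: bond → competent (pays 152), no bond → incompetent (pays 41).
  Competent: bond gives 152 − 40 = 112; no bond gives 41 − 15 = 26. No deviation. ✓
  Incompetent: no bond gives 41 − 16 = 25; bond gives 152 − 69 = 83. Would deviate. ✗
Try competent → no bond, incompetent → bond:
  Under separation the client infers type exactly: no bond → competent (pays 152), bond → incompetent (pays 41).
  Competent: no bond gives 152 − 15 = 137; bond gives 41 − 40 = 1. No deviation. ✓
  Incompetent: bond gives 41 − 69 = -28; no bond gives 152 − 16 = 136. Would deviate. ✗
Neither assignment is incentive-compatible.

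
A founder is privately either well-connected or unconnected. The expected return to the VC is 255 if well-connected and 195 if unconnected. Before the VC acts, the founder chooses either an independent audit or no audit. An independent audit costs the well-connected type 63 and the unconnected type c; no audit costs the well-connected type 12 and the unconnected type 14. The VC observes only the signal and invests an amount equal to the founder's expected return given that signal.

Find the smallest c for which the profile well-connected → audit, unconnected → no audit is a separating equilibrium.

Under separation: audit → well-connected (pays 255); no audit → unconnected (pays 195).
Well-connected: 255 − 63 = 192 ≥ 195 − 12 = 183. Holds regardless of c. ✓
Unconnected: 195 − 14 ≥ 255 − c, so c ≥ 255 − 181 = 74.

74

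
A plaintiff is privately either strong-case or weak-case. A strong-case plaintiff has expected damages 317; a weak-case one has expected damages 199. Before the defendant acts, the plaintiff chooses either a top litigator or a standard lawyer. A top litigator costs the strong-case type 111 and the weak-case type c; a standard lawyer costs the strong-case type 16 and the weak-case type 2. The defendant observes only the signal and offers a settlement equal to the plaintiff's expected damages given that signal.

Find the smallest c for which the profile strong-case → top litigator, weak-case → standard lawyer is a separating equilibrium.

Under separation: top litigator → strong-case (pays 317); standard lawyer → weak-case (pays 199).
Strong-case: 317 − 111 = 206 ≥ 199 − 16 = 183. Holds regardless of c. ✓
Weak-case: 199 − 2 ≥ 317 − c, so c ≥ 317 − 197 = 120.

120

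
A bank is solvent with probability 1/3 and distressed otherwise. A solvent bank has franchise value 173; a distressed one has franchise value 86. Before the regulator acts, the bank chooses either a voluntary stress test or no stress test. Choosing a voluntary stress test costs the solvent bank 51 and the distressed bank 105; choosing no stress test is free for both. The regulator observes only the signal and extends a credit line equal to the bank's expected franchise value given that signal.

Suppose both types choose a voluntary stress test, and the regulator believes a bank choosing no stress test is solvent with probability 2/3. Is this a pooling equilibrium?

At the pooled signal (stress test) the regulator holds the prior 1/3 and pays 1/3·173 + 2/3·86 = 115. Off-path (no stress test) belief 2/3 gives 2/3·173 + 1/3·86 = 144.
Solvent: stress test gives 115 − 51 = 64; no stress test gives 144 − 0 = 144. Deviates. ✗
Distressed: stress test gives 115 − 105 = 10; no stress test gives 144 − 0 = 144. Deviates. ✗

No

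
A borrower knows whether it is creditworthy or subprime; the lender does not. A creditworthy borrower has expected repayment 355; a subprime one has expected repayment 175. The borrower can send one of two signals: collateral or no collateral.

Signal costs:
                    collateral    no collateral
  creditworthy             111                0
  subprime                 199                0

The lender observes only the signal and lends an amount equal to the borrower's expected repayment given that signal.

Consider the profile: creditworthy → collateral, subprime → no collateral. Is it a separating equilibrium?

Yes

Under separation the lender infers type exactly: collateral → creditworthy (pays 355), no collateral → subprime (pays 175).
Creditworthy: collateral gives 355 − 111 = 244; no collateral gives 175 − 0 = 175. No deviation. ✓
Subprime: no collateral gives 175 − 0 = 175; collateral gives 355 − 199 = 156. No deviation. ✓
Neither type gains from mimicking the other.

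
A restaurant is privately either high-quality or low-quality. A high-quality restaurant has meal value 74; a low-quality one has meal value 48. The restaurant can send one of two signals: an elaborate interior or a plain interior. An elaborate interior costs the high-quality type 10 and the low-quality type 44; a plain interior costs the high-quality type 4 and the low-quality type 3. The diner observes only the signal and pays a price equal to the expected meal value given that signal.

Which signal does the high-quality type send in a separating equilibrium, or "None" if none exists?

Try high-quality → elaborate interior, low-quality → plain interior:
  If types separate, elaborate interior earns payment 74 and plain interior earns 48.
  High-quality: elaborate interior gives 74 − 10 = 64; plain interior gives 48 − 4 = 44. No deviation. ✓
  Low-quality: plain interior gives 48 − 3 = 45; elaborate interior gives 74 − 44 = 30. No deviation. ✓
Both hold — the high-quality type sends elaborate interior.

elaborate interior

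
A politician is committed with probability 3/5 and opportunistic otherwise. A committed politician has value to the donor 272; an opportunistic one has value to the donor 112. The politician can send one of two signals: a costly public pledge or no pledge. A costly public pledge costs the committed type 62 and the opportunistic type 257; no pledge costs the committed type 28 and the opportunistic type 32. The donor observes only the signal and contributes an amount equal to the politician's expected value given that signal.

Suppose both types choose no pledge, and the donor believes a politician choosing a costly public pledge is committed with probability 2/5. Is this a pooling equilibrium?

Yes

At the pooled signal (no pledge) the donor holds the prior 3/5 and pays 3/5·272 + 2/5·112 = 208. Off-path (pledge) belief 2/5 gives 2/5·272 + 3/5·112 = 176.
Committed: no pledge gives 208 − 28 = 180; pledge gives 176 − 62 = 114. Stays. ✓
Opportunistic: no pledge gives 208 − 32 = 176; pledge gives 176 − 257 = -81. Stays. ✓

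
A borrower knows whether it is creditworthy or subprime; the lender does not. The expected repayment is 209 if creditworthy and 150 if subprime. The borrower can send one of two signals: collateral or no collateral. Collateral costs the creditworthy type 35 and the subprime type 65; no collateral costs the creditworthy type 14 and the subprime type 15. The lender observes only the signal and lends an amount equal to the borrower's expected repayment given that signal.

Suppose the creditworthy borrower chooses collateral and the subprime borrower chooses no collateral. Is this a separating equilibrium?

No

If types separate, collateral earns payment 209 and no collateral earns 150.
Creditworthy: collateral gives 209 − 35 = 174; no collateral gives 150 − 14 = 136. No deviation. ✓
Subprime: no collateral gives 150 − 15 = 135; collateral gives 209 − 65 = 144. Would deviate. ✗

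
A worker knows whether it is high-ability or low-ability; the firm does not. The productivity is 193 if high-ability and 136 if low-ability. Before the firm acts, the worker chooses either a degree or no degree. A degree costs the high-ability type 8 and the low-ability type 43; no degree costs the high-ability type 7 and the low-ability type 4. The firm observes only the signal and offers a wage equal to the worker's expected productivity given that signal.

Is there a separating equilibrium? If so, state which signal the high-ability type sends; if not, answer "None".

None

Try high-ability → degree, low-ability → no degree:
  If types separate, degree earns payment 193 and no degree earns 136.
  High-ability: degree gives 193 − 8 = 185; no degree gives 136 − 7 = 129. No deviation. ✓
  Low-ability: no degree gives 136 − 4 = 132; degree gives 193 − 43 = 150. Would deviate. ✗
Try high-ability → no degree, low-ability → degree:
  If types separate, no degree earns payment 193 and degree earns 136.
  High-ability: no degree gives 193 − 7 = 186; degree gives 136 − 8 = 128. No deviation. ✓
  Low-ability: degree gives 136 − 43 = 93; no degree gives 193 − 4 = 189. Would deviate. ✗
Neither assignment is incentive-compatible.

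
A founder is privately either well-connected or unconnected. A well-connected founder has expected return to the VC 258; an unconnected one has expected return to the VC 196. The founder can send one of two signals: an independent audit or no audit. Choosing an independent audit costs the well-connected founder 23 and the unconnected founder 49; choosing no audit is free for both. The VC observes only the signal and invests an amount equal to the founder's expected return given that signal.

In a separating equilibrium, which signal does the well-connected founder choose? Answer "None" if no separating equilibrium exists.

None

Try well-connected → audit, unconnected → no audit:
  Under separation the VC infers type exactly: audit → well-connected (pays 258), no audit → unconnected (pays 196).
  Well-connected: audit gives 258 − 23 = 235; no audit gives 196 − 0 = 196. No deviation. ✓
  Unconnected: no audit gives 196 − 0 = 196; audit gives 258 − 49 = 209. Would deviate. ✗
Try well-connected → no audit, unconnected → audit:
  Under separation the VC infers type exactly: no audit → well-connected (pays 258), audit → unconnected (pays 196).
  Well-connected: no audit gives 258 − 0 = 258; audit gives 196 − 23 = 173. No deviation. ✓
  Unconnected: audit gives 196 − 49 = 147; no audit gives 258 − 0 = 258. Would deviate. ✗
Neither assignment is incentive-compatible.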